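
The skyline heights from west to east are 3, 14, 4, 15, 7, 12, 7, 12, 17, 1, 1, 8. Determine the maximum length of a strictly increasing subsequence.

5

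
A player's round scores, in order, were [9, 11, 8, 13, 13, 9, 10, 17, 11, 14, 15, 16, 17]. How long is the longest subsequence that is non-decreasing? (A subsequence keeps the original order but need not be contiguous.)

8

Track the smallest tail for each achievable length (allowing ties):
9 → extends → [9]
11 → extends → [9, 11]
8 → replaces 9 → [8, 11]
13 → extends → [8, 11, 13]
13 → extends → [8, 11, 13, 13]
9 → replaces 11 → [8, 9, 13, 13]
10 → replaces 13 → [8, 9, 10, 13]
17 → extends → [8, 9, 10, 13, 17]
11 → replaces 13 → [8, 9, 10, 11, 17]
14 → replaces 17 → [8, 9, 10, 11, 14]
15 → extends → [8, 9, 10, 11, 14, 15]
16 → extends → [8, 9, 10, 11, 14, 15, 16]
17 → extends → [8, 9, 10, 11, 14, 15, 16, 17]
Eight tails, so the longest non-decreasing subsequence has length 8 (e.g. 9, 11, 13, 13, 14, 15, 16, 17).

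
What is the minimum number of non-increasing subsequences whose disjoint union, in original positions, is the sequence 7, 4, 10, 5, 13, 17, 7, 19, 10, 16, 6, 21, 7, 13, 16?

6

Place each on the leftmost legal pile:
7 → new pile 1 (tops now [7])
4 → pile 1 (tops now [4])
10 → new pile 2 (tops now [4, 10])
5 → pile 2 (tops now [4, 5])
13 → new pile 3 (tops now [4, 5, 13])
17 → new pile 4 (tops now [4, 5, 13, 17])
7 → pile 3 (tops now [4, 5, 7, 17])
19 → new pile 5 (tops now [4, 5, 7, 17, 19])
10 → pile 4 (tops now [4, 5, 7, 10, 19])
16 → pile 5 (tops now [4, 5, 7, 10, 16])
6 → pile 3 (tops now [4, 5, 6, 10, 16])
21 → new pile 6 (tops now [4, 5, 6, 10, 16, 21])
7 → pile 4 (tops now [4, 5, 6, 7, 16, 21])
13 → pile 5 (tops now [4, 5, 6, 7, 13, 21])
16 → pile 6 (tops now [4, 5, 6, 7, 13, 16])
Six piles.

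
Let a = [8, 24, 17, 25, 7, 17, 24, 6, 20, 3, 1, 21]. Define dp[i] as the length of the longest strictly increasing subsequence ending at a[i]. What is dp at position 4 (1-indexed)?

3

dp[i] = 1 + max{dp[j] : j<i, a[j]<a[i]} (or 1 if no such j):
i:      1  2  3  4  5  6  7  8  9 10 11 12
a[i]:   8 24 17 25  7 17 24  6 20  3  1 21
dp:     1  2  2  3  1  2  3  1  3  1  1  4
At index 4 the value is 3.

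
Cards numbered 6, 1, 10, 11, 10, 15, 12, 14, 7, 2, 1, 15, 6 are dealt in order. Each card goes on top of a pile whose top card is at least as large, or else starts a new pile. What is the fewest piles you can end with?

Place each on the leftmost legal pile:
6 → new pile 1 (tops now [6])
1 → pile 1 (tops now [1])
10 → new pile 2 (tops now [1, 10])
11 → new pile 3 (tops now [1, 10, 11])
10 → pile 2 (tops now [1, 10, 11])
15 → new pile 4 (tops now [1, 10, 11, 15])
12 → pile 4 (tops now [1, 10, 11, 12])
14 → new pile 5 (tops now [1, 10, 11, 12, 14])
7 → pile 2 (tops now [1, 7, 11, 12, 14])
2 → pile 2 (tops now [1, 2, 11, 12, 14])
1 → pile 1 (tops now [1, 2, 11, 12, 14])
15 → new pile 6 (tops now [1, 2, 11, 12, 14, 15])
6 → pile 3 (tops now [1, 2, 6, 12, 14, 15])
Six piles.

6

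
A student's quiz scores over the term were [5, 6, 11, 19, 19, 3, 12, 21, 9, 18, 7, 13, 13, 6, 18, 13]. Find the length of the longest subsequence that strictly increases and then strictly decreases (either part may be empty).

inc[i] = longest strictly increasing subsequence ending at i; dec[i] = longest strictly decreasing subsequence starting at i:
i:      1  2  3  4  5  6  7  8  9 10 11 12 13 14 15 16
a[i]:   5  6 11 19 19  3 12 21  9 18  7 13 13  6 18 13
inc:    1  2  3  4  4  1  4  5  3  5  3  5  5  2  6  5
dec:    2  2  4  5  5  1  4  4  3  3  2  2  2  1  2  1
Best peak at i=4 (value 19): inc=4, dec=5, length 4+5−1 = 8.

8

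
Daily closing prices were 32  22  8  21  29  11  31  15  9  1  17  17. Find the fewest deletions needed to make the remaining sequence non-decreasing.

7

Fewest deletions = n − (longest non-decreasing subsequence).
Patience tails:
32 → extends → [32]
22 → replaces 32 → [22]
8 → replaces 22 → [8]
21 → extends → [8, 21]
29 → extends → [8, 21, 29]
11 → replaces 21 → [8, 11, 29]
31 → extends → [8, 11, 29, 31]
15 → replaces 29 → [8, 11, 15, 31]
9 → replaces 11 → [8, 9, 15, 31]
1 → replaces 8 → [1, 9, 15, 31]
17 → replaces 31 → [1, 9, 15, 17]
17 → extends → [1, 9, 15, 17, 17]
Longest non-decreasing subsequence has length 5, so deletions = 12 − 5 = 7.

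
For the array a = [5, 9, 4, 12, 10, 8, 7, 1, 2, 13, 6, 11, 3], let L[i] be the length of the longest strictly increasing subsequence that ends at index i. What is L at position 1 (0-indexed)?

dp[i] = 1 + max{dp[j] : j<i, a[j]<a[i]} (or 1 if no such j):
i:      0  1  2  3  4  5  6  7  8  9 10 11 12
a[i]:   5  9  4 12 10  8  7  1  2 13  6 11  3
dp:     1  2  1  3  3  2  2  1  2  4  3  4  3
At index 1 the value is 2.

2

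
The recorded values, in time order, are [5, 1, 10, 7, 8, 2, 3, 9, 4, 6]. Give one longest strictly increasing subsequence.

Patience tails give the LIS length; then backtrack through the dp parents:
5 → extends → [5]
1 → replaces 5 → [1]
10 → extends → [1, 10]
7 → replaces 10 → [1, 7]
8 → extends → [1, 7, 8]
2 → replaces 7 → [1, 2, 8]
3 → replaces 8 → [1, 2, 3]
9 → extends → [1, 2, 3, 9]
4 → replaces 9 → [1, 2, 3, 4]
6 → extends → [1, 2, 3, 4, 6]
Length 5; one witness is 1, 2, 3, 4, 6.

1, 2, 3, 4, 6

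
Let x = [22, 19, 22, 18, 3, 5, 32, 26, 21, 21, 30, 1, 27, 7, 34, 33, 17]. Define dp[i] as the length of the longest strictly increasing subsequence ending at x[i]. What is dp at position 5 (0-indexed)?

dp[i] = 1 + max{dp[j] : j<i, x[j]<x[i]} (or 1 if no such j):
i:      0  1  2  3  4  5  6  7  8  9 10 11 12 13 14 15 16
x[i]:  22 19 22 18  3  5 32 26 21 21 30  1 27  7 34 33 17
dp:     1  1  2  1  1  2  3  3  3  3  4  1  4  3  5  5  4
At index 5 the value is 2.

2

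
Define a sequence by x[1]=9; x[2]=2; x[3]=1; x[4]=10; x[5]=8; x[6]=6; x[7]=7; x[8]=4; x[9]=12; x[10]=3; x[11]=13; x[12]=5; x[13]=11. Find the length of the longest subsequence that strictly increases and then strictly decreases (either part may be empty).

6

inc[i] = longest strictly increasing subsequence ending at i; dec[i] = longest strictly decreasing subsequence starting at i:
i:      1  2  3  4  5  6  7  8  9 10 11 12 13
x[i]:   9  2  1 10  8  6  7  4 12  3 13  5 11
inc:    1  1  1  2  2  2  3  2  4  2  5  3  4
dec:    5  2  1  5  4  3  3  2  2  1  2  1  1
Best peak at i=4 (value 10): inc=2, dec=5, length 2+5−1 = 6.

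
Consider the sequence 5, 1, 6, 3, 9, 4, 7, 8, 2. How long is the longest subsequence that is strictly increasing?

5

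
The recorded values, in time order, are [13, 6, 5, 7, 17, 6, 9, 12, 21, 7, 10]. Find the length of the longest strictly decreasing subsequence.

Negate each value so 'decreasing' becomes 'increasing', then run patience tails on the negated sequence:
-13 → extends → [-13]
-6 → extends → [-13, -6]
-5 → extends → [-13, -6, -5]
-7 → replaces -6 → [-13, -7, -5]
-17 → replaces -13 → [-17, -7, -5]
-6 → replaces -5 → [-17, -7, -6]
-9 → replaces -7 → [-17, -9, -6]
-12 → replaces -9 → [-17, -12, -6]
-21 → replaces -17 → [-21, -12, -6]
-7 → replaces -6 → [-21, -12, -7]
-10 → replaces -7 → [-21, -12, -10]
Three tails, so the longest strictly decreasing subsequence of the original has length 3.

3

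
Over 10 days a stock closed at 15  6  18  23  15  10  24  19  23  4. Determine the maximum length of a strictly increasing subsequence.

4

Let dp[i] be the length of the longest such subsequence ending at index i:
i:      1  2  3  4  5  6  7  8  9 10
a[i]:  15  6 18 23 15 10 24 19 23  4
dp:     1  1  2  3  2  2  4  3  4  1
Maximum dp value is 4.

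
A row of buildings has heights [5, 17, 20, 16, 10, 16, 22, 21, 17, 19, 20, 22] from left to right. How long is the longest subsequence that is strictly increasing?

7

Track the smallest tail for each achievable length (strict):
5 → extends → [5]
17 → extends → [5, 17]
20 → extends → [5, 17, 20]
16 → replaces 17 → [5, 16, 20]
10 → replaces 16 → [5, 10, 20]
16 → replaces 20 → [5, 10, 16]
22 → extends → [5, 10, 16, 22]
21 → replaces 22 → [5, 10, 16, 21]
17 → replaces 21 → [5, 10, 16, 17]
19 → extends → [5, 10, 16, 17, 19]
20 → extends → [5, 10, 16, 17, 19, 20]
22 → extends → [5, 10, 16, 17, 19, 20, 22]
Seven tails, so the longest strictly increasing subsequence has length 7 (e.g. 5, 10, 16, 17, 19, 20, 22).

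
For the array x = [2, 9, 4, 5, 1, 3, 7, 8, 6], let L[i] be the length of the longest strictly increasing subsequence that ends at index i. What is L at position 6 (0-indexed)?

dp[i] = 1 + max{dp[j] : j<i, x[j]<x[i]} (or 1 if no such j):
i:     0 1 2 3 4 5 6 7 8
x[i]:  2 9 4 5 1 3 7 8 6
dp:    1 2 2 3 1 2 4 5 4
At index 6 the value is 4.

4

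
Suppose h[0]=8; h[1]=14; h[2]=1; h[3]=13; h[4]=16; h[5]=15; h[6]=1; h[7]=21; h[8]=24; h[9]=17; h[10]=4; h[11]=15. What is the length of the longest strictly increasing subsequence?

Let dp[i] be the length of the longest such subsequence ending at index i:
i:      0  1  2  3  4  5  6  7  8  9 10 11
h[i]:   8 14  1 13 16 15  1 21 24 17  4 15
dp:     1  2  1  2  3  3  1  4  5  4  2  3
Maximum dp value is 5.

5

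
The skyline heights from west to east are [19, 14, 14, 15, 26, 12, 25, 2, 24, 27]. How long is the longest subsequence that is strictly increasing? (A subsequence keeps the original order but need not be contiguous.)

Let dp[i] be the length of the longest such subsequence ending at index i:
i:      1  2  3  4  5  6  7  8  9 10
a[i]:  19 14 14 15 26 12 25  2 24 27
dp:     1  1  1  2  3  1  3  1  3  4
Maximum dp value is 4.

4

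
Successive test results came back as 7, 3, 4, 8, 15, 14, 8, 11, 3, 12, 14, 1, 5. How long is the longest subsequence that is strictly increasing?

Let dp[i] be the length of the longest such subsequence ending at index i:
i:      1  2  3  4  5  6  7  8  9 10 11 12 13
a[i]:   7  3  4  8 15 14  8 11  3 12 14  1  5
dp:     1  1  2  3  4  4  3  4  1  5  6  1  3
Maximum dp value is 6.

6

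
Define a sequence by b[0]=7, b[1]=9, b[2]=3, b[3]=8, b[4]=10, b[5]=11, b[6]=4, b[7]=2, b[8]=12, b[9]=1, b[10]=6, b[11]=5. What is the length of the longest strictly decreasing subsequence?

Negate each value so 'decreasing' becomes 'increasing', then run patience tails on the negated sequence:
-7 → extends → [-7]
-9 → replaces -7 → [-9]
-3 → extends → [-9, -3]
-8 → replaces -3 → [-9, -8]
-10 → replaces -9 → [-10, -8]
-11 → replaces -10 → [-11, -8]
-4 → extends → [-11, -8, -4]
-2 → extends → [-11, -8, -4, -2]
-12 → replaces -11 → [-12, -8, -4, -2]
-1 → extends → [-12, -8, -4, -2, -1]
-6 → replaces -4 → [-12, -8, -6, -2, -1]
-5 → replaces -2 → [-12, -8, -6, -5, -1]
Five tails, so the longest strictly decreasing subsequence of the original has length 5.

5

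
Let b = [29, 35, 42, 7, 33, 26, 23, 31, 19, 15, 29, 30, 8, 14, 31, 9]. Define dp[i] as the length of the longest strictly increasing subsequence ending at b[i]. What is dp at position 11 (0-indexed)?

4

dp[i] = 1 + max{dp[j] : j<i, b[j]<b[i]} (or 1 if no such j):
i:      0  1  2  3  4  5  6  7  8  9 10 11 12 13 14 15
b[i]:  29 35 42  7 33 26 23 31 19 15 29 30  8 14 31  9
dp:     1  2  3  1  2  2  2  3  2  2  3  4  2  3  5  3
At index 11 the value is 4.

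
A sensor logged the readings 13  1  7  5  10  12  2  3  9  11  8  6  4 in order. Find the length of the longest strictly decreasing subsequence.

6

Negate each value so 'decreasing' becomes 'increasing', then run patience tails on the negated sequence:
-13 → extends → [-13]
-1 → extends → [-13, -1]
-7 → replaces -1 → [-13, -7]
-5 → extends → [-13, -7, -5]
-10 → replaces -7 → [-13, -10, -5]
-12 → replaces -10 → [-13, -12, -5]
-2 → extends → [-13, -12, -5, -2]
-3 → replaces -2 → [-13, -12, -5, -3]
-9 → replaces -5 → [-13, -12, -9, -3]
-11 → replaces -9 → [-13, -12, -11, -3]
-8 → replaces -3 → [-13, -12, -11, -8]
-6 → extends → [-13, -12, -11, -8, -6]
-4 → extends → [-13, -12, -11, -8, -6, -4]
Six tails, so the longest strictly decreasing subsequence of the original has length 6.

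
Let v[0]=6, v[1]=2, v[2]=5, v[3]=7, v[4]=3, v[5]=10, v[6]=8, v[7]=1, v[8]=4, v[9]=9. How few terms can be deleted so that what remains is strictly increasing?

Fewest deletions = n − (longest strictly increasing subsequence).
Patience tails:
6 → extends → [6]
2 → replaces 6 → [2]
5 → extends → [2, 5]
7 → extends → [2, 5, 7]
3 → replaces 5 → [2, 3, 7]
10 → extends → [2, 3, 7, 10]
8 → replaces 10 → [2, 3, 7, 8]
1 → replaces 2 → [1, 3, 7, 8]
4 → replaces 7 → [1, 3, 4, 8]
9 → extends → [1, 3, 4, 8, 9]
Longest strictly increasing subsequence has length 5, so deletions = 10 − 5 = 5.

5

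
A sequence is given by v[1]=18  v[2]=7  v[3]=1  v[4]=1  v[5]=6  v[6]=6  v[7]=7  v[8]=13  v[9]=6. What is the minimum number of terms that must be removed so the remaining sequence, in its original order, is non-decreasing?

3

Fewest deletions = n − (longest non-decreasing subsequence).
Patience tails:
18 → extends → [18]
7 → replaces 18 → [7]
1 → replaces 7 → [1]
1 → extends → [1, 1]
6 → extends → [1, 1, 6]
6 → extends → [1, 1, 6, 6]
7 → extends → [1, 1, 6, 6, 7]
13 → extends → [1, 1, 6, 6, 7, 13]
6 → replaces 7 → [1, 1, 6, 6, 6, 13]
Longest non-decreasing subsequence has length 6, so deletions = 9 − 6 = 3.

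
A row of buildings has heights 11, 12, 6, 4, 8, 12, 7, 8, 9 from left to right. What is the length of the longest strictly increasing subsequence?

Track the smallest tail for each achievable length (strict):
11 → extends → [11]
12 → extends → [11, 12]
6 → replaces 11 → [6, 12]
4 → replaces 6 → [4, 12]
8 → replaces 12 → [4, 8]
12 → extends → [4, 8, 12]
7 → replaces 8 → [4, 7, 12]
8 → replaces 12 → [4, 7, 8]
9 → extends → [4, 7, 8, 9]
Four tails, so the longest strictly increasing subsequence has length 4 (e.g. 6, 7, 8, 9).

4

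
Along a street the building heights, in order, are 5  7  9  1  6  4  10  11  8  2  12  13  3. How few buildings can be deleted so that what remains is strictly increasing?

Fewest deletions = n − (longest strictly increasing subsequence).
i:      1  2  3  4  5  6  7  8  9 10 11 12 13
a[i]:   5  7  9  1  6  4 10 11  8  2 12 13  3
dp:     1  2  3  1  2  2  4  5  3  2  6  7  3
max dp = 7, so deletions = 13 − 7 = 6.

6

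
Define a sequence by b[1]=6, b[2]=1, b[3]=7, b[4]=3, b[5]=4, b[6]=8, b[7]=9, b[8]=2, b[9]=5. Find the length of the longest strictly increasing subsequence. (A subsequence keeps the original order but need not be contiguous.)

5

Track the smallest tail for each achievable length (strict):
6 → extends → [6]
1 → replaces 6 → [1]
7 → extends → [1, 7]
3 → replaces 7 → [1, 3]
4 → extends → [1, 3, 4]
8 → extends → [1, 3, 4, 8]
9 → extends → [1, 3, 4, 8, 9]
2 → replaces 3 → [1, 2, 4, 8, 9]
5 → replaces 8 → [1, 2, 4, 5, 9]
Five tails, so the longest strictly increasing subsequence has length 5 (e.g. 1, 3, 4, 8, 9).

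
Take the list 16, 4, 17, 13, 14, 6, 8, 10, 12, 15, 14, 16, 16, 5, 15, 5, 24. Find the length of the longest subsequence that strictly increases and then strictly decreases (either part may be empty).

9

inc[i] = longest strictly increasing subsequence ending at i; dec[i] = longest strictly decreasing subsequence starting at i:
i:      1  2  3  4  5  6  7  8  9 10 11 12 13 14 15 16 17
a[i]:  16  4 17 13 14  6  8 10 12 15 14 16 16  5 15  5 24
inc:    1  1  2  2  3  2  3  4  5  6  6  7  7  2  7  2  8
dec:    4  1  4  3  3  2  2  2  2  3  2  3  3  1  2  1  1
Best peak at i=12 (value 16): inc=7, dec=3, length 7+3−1 = 9.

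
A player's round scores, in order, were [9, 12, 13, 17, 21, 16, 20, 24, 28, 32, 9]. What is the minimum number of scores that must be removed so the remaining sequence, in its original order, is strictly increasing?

3

Fewest deletions = n − (longest strictly increasing subsequence).
Patience tails:
9 → extends → [9]
12 → extends → [9, 12]
13 → extends → [9, 12, 13]
17 → extends → [9, 12, 13, 17]
21 → extends → [9, 12, 13, 17, 21]
16 → replaces 17 → [9, 12, 13, 16, 21]
20 → replaces 21 → [9, 12, 13, 16, 20]
24 → extends → [9, 12, 13, 16, 20, 24]
28 → extends → [9, 12, 13, 16, 20, 24, 28]
32 → extends → [9, 12, 13, 16, 20, 24, 28, 32]
9 → already a tail → [9, 12, 13, 16, 20, 24, 28, 32]
Longest strictly increasing subsequence has length 8, so deletions = 11 − 8 = 3.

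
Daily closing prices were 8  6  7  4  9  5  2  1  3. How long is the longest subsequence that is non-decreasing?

Track the smallest tail for each achievable length (allowing ties):
8 → extends → [8]
6 → replaces 8 → [6]
7 → extends → [6, 7]
4 → replaces 6 → [4, 7]
9 → extends → [4, 7, 9]
5 → replaces 7 → [4, 5, 9]
2 → replaces 4 → [2, 5, 9]
1 → replaces 2 → [1, 5, 9]
3 → replaces 5 → [1, 3, 9]
Three tails, so the longest non-decreasing subsequence has length 3 (e.g. 6, 7, 9).

3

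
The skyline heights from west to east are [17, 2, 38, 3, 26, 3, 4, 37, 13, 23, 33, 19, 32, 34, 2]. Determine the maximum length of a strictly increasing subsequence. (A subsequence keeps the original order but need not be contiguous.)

7

Let dp[i] be the length of the longest such subsequence ending at index i:
i:      1  2  3  4  5  6  7  8  9 10 11 12 13 14 15
a[i]:  17  2 38  3 26  3  4 37 13 23 33 19 32 34  2
dp:     1  1  2  2  3  2  3  4  4  5  6  5  6  7  1
Maximum dp value is 7.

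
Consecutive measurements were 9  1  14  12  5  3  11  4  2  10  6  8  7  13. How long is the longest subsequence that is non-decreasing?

Track the smallest tail for each achievable length (allowing ties):
9 → extends → [9]
1 → replaces 9 → [1]
14 → extends → [1, 14]
12 → replaces 14 → [1, 12]
5 → replaces 12 → [1, 5]
3 → replaces 5 → [1, 3]
11 → extends → [1, 3, 11]
4 → replaces 11 → [1, 3, 4]
2 → replaces 3 → [1, 2, 4]
10 → extends → [1, 2, 4, 10]
6 → replaces 10 → [1, 2, 4, 6]
8 → extends → [1, 2, 4, 6, 8]
7 → replaces 8 → [1, 2, 4, 6, 7]
13 → extends → [1, 2, 4, 6, 7, 13]
Six tails, so the longest non-decreasing subsequence has length 6 (e.g. 1, 3, 4, 6, 8, 13).

6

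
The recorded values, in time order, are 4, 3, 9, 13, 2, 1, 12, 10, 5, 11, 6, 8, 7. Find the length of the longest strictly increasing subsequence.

Track the smallest tail for each achievable length (strict):
4 → extends → [4]
3 → replaces 4 → [3]
9 → extends → [3, 9]
13 → extends → [3, 9, 13]
2 → replaces 3 → [2, 9, 13]
1 → replaces 2 → [1, 9, 13]
12 → replaces 13 → [1, 9, 12]
10 → replaces 12 → [1, 9, 10]
5 → replaces 9 → [1, 5, 10]
11 → extends → [1, 5, 10, 11]
6 → replaces 10 → [1, 5, 6, 11]
8 → replaces 11 → [1, 5, 6, 8]
7 → replaces 8 → [1, 5, 6, 7]
Four tails, so the longest strictly increasing subsequence has length 4 (e.g. 4, 9, 10, 11).

4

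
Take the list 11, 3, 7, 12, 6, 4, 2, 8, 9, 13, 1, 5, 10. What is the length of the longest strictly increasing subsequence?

5

Track the smallest tail for each achievable length (strict):
11 → extends → [11]
3 → replaces 11 → [3]
7 → extends → [3, 7]
12 → extends → [3, 7, 12]
6 → replaces 7 → [3, 6, 12]
4 → replaces 6 → [3, 4, 12]
2 → replaces 3 → [2, 4, 12]
8 → replaces 12 → [2, 4, 8]
9 → extends → [2, 4, 8, 9]
13 → extends → [2, 4, 8, 9, 13]
1 → replaces 2 → [1, 4, 8, 9, 13]
5 → replaces 8 → [1, 4, 5, 9, 13]
10 → replaces 13 → [1, 4, 5, 9, 10]
Five tails, so the longest strictly increasing subsequence has length 5 (e.g. 3, 7, 8, 9, 13).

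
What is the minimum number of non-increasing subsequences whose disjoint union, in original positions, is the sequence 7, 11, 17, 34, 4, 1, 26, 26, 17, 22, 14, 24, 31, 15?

6

The minimum number of non-increasing subsequences covering a sequence equals the length of its longest strictly increasing subsequence.
LIS length is 6 (e.g. 7, 11, 17, 22, 24, 31), so 6 piles are needed.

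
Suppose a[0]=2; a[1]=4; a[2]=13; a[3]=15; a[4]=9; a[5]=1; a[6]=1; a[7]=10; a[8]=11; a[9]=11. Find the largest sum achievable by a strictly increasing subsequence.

Let S[i] be the best sum of a strictly increasing subsequence ending at i:
i:      0  1  2  3  4  5  6  7  8  9
a[i]:   2  4 13 15  9  1  1 10 11 11
S:      2  6 19 34 15  1  1 25 36 36
Maximum is 36 (e.g. 2 + 4 + 9 + 10 + 11).

36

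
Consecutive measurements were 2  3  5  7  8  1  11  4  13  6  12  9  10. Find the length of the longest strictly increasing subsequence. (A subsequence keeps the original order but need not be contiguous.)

Track the smallest tail for each achievable length (strict):
2 → extends → [2]
3 → extends → [2, 3]
5 → extends → [2, 3, 5]
7 → extends → [2, 3, 5, 7]
8 → extends → [2, 3, 5, 7, 8]
1 → replaces 2 → [1, 3, 5, 7, 8]
11 → extends → [1, 3, 5, 7, 8, 11]
4 → replaces 5 → [1, 3, 4, 7, 8, 11]
13 → extends → [1, 3, 4, 7, 8, 11, 13]
6 → replaces 7 → [1, 3, 4, 6, 8, 11, 13]
12 → replaces 13 → [1, 3, 4, 6, 8, 11, 12]
9 → replaces 11 → [1, 3, 4, 6, 8, 9, 12]
10 → replaces 12 → [1, 3, 4, 6, 8, 9, 10]
Seven tails, so the longest strictly increasing subsequence has length 7 (e.g. 2, 3, 5, 7, 8, 11, 13).

7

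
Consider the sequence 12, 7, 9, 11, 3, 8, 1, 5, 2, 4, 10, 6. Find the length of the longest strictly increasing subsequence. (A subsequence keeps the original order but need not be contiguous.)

Track the smallest tail for each achievable length (strict):
12 → extends → [12]
7 → replaces 12 → [7]
9 → extends → [7, 9]
11 → extends → [7, 9, 11]
3 → replaces 7 → [3, 9, 11]
8 → replaces 9 → [3, 8, 11]
1 → replaces 3 → [1, 8, 11]
5 → replaces 8 → [1, 5, 11]
2 → replaces 5 → [1, 2, 11]
4 → replaces 11 → [1, 2, 4]
10 → extends → [1, 2, 4, 10]
6 → replaces 10 → [1, 2, 4, 6]
Four tails, so the longest strictly increasing subsequence has length 4 (e.g. 1, 2, 4, 10).

4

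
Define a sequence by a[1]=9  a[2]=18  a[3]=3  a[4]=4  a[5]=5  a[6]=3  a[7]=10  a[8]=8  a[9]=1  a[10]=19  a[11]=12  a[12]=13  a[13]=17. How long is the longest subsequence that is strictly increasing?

7

Track the smallest tail for each achievable length (strict):
9 → extends → [9]
18 → extends → [9, 18]
3 → replaces 9 → [3, 18]
4 → replaces 18 → [3, 4]
5 → extends → [3, 4, 5]
3 → already a tail → [3, 4, 5]
10 → extends → [3, 4, 5, 10]
8 → replaces 10 → [3, 4, 5, 8]
1 → replaces 3 → [1, 4, 5, 8]
19 → extends → [1, 4, 5, 8, 19]
12 → replaces 19 → [1, 4, 5, 8, 12]
13 → extends → [1, 4, 5, 8, 12, 13]
17 → extends → [1, 4, 5, 8, 12, 13, 17]
Seven tails, so the longest strictly increasing subsequence has length 7 (e.g. 3, 4, 5, 10, 12, 13, 17).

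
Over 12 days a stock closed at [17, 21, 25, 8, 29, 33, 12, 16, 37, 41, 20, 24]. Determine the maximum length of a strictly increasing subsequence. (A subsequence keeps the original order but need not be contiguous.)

7

Track the smallest tail for each achievable length (strict):
17 → extends → [17]
21 → extends → [17, 21]
25 → extends → [17, 21, 25]
8 → replaces 17 → [8, 21, 25]
29 → extends → [8, 21, 25, 29]
33 → extends → [8, 21, 25, 29, 33]
12 → replaces 21 → [8, 12, 25, 29, 33]
16 → replaces 25 → [8, 12, 16, 29, 33]
37 → extends → [8, 12, 16, 29, 33, 37]
41 → extends → [8, 12, 16, 29, 33, 37, 41]
20 → replaces 29 → [8, 12, 16, 20, 33, 37, 41]
24 → replaces 33 → [8, 12, 16, 20, 24, 37, 41]
Seven tails, so the longest strictly increasing subsequence has length 7 (e.g. 17, 21, 25, 29, 33, 37, 41).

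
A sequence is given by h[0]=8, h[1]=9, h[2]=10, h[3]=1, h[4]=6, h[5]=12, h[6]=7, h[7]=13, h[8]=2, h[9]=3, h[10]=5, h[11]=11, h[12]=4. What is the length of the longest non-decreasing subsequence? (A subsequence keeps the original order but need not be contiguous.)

5

Let dp[i] be the length of the longest such subsequence ending at index i:
i:      0  1  2  3  4  5  6  7  8  9 10 11 12
h[i]:   8  9 10  1  6 12  7 13  2  3  5 11  4
dp:     1  2  3  1  2  4  3  5  2  3  4  5  4
Maximum dp value is 5.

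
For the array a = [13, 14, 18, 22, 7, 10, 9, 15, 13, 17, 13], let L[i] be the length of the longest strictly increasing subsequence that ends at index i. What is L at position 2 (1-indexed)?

dp[i] = 1 + max{dp[j] : j<i, a[j]<a[i]} (or 1 if no such j):
i:      1  2  3  4  5  6  7  8  9 10 11
a[i]:  13 14 18 22  7 10  9 15 13 17 13
dp:     1  2  3  4  1  2  2  3  3  4  3
At index 2 the value is 2.

2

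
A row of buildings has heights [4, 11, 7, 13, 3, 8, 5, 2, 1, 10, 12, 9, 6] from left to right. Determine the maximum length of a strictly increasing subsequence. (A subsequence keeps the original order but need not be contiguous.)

5

Track the smallest tail for each achievable length (strict):
4 → extends → [4]
11 → extends → [4, 11]
7 → replaces 11 → [4, 7]
13 → extends → [4, 7, 13]
3 → replaces 4 → [3, 7, 13]
8 → replaces 13 → [3, 7, 8]
5 → replaces 7 → [3, 5, 8]
2 → replaces 3 → [2, 5, 8]
1 → replaces 2 → [1, 5, 8]
10 → extends → [1, 5, 8, 10]
12 → extends → [1, 5, 8, 10, 12]
9 → replaces 10 → [1, 5, 8, 9, 12]
6 → replaces 8 → [1, 5, 6, 9, 12]
Five tails, so the longest strictly increasing subsequence has length 5 (e.g. 4, 7, 8, 10, 12).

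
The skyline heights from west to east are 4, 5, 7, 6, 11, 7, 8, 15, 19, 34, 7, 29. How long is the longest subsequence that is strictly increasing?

Track the smallest tail for each achievable length (strict):
4 → extends → [4]
5 → extends → [4, 5]
7 → extends → [4, 5, 7]
6 → replaces 7 → [4, 5, 6]
11 → extends → [4, 5, 6, 11]
7 → replaces 11 → [4, 5, 6, 7]
8 → extends → [4, 5, 6, 7, 8]
15 → extends → [4, 5, 6, 7, 8, 15]
19 → extends → [4, 5, 6, 7, 8, 15, 19]
34 → extends → [4, 5, 6, 7, 8, 15, 19, 34]
7 → already a tail → [4, 5, 6, 7, 8, 15, 19, 34]
29 → replaces 34 → [4, 5, 6, 7, 8, 15, 19, 29]
Eight tails, so the longest strictly increasing subsequence has length 8 (e.g. 4, 5, 6, 7, 8, 15, 19, 34).

8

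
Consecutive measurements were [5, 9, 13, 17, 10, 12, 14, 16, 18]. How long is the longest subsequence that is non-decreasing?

Track the smallest tail for each achievable length (allowing ties):
5 → extends → [5]
9 → extends → [5, 9]
13 → extends → [5, 9, 13]
17 → extends → [5, 9, 13, 17]
10 → replaces 13 → [5, 9, 10, 17]
12 → replaces 17 → [5, 9, 10, 12]
14 → extends → [5, 9, 10, 12, 14]
16 → extends → [5, 9, 10, 12, 14, 16]
18 → extends → [5, 9, 10, 12, 14, 16, 18]
Seven tails, so the longest non-decreasing subsequence has length 7 (e.g. 5, 9, 10, 12, 14, 16, 18).

7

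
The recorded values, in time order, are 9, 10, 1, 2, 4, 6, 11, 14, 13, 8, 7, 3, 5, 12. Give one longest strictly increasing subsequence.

1, 2, 4, 6, 11, 14

Patience tails give the LIS length; then backtrack through the dp parents:
9 → extends → [9]
10 → extends → [9, 10]
1 → replaces 9 → [1, 10]
2 → replaces 10 → [1, 2]
4 → extends → [1, 2, 4]
6 → extends → [1, 2, 4, 6]
11 → extends → [1, 2, 4, 6, 11]
14 → extends → [1, 2, 4, 6, 11, 14]
13 → replaces 14 → [1, 2, 4, 6, 11, 13]
8 → replaces 11 → [1, 2, 4, 6, 8, 13]
7 → replaces 8 → [1, 2, 4, 6, 7, 13]
3 → replaces 4 → [1, 2, 3, 6, 7, 13]
5 → replaces 6 → [1, 2, 3, 5, 7, 13]
12 → replaces 13 → [1, 2, 3, 5, 7, 12]
Length 6; one witness is 1, 2, 4, 6, 11, 14.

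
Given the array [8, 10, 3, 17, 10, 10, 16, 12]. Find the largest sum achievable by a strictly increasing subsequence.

Let S[i] be the best sum of a strictly increasing subsequence ending at i:
i:      1  2  3  4  5  6  7  8
a[i]:   8 10  3 17 10 10 16 12
S:      8 18  3 35 18 18 34 30
Maximum is 35 (e.g. 8 + 10 + 17).

35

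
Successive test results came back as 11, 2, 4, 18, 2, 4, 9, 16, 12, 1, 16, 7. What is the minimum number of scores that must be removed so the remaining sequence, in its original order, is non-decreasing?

6

Fewest deletions = n − (longest non-decreasing subsequence).
Patience tails:
11 → extends → [11]
2 → replaces 11 → [2]
4 → extends → [2, 4]
18 → extends → [2, 4, 18]
2 → replaces 4 → [2, 2, 18]
4 → replaces 18 → [2, 2, 4]
9 → extends → [2, 2, 4, 9]
16 → extends → [2, 2, 4, 9, 16]
12 → replaces 16 → [2, 2, 4, 9, 12]
1 → replaces 2 → [1, 2, 4, 9, 12]
16 → extends → [1, 2, 4, 9, 12, 16]
7 → replaces 9 → [1, 2, 4, 7, 12, 16]
Longest non-decreasing subsequence has length 6, so deletions = 12 − 6 = 6.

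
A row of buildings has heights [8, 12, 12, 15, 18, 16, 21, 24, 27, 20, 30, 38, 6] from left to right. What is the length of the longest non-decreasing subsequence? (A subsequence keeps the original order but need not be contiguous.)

10

Track the smallest tail for each achievable length (allowing ties):
8 → extends → [8]
12 → extends → [8, 12]
12 → extends → [8, 12, 12]
15 → extends → [8, 12, 12, 15]
18 → extends → [8, 12, 12, 15, 18]
16 → replaces 18 → [8, 12, 12, 15, 16]
21 → extends → [8, 12, 12, 15, 16, 21]
24 → extends → [8, 12, 12, 15, 16, 21, 24]
27 → extends → [8, 12, 12, 15, 16, 21, 24, 27]
20 → replaces 21 → [8, 12, 12, 15, 16, 20, 24, 27]
30 → extends → [8, 12, 12, 15, 16, 20, 24, 27, 30]
38 → extends → [8, 12, 12, 15, 16, 20, 24, 27, 30, 38]
6 → replaces 8 → [6, 12, 12, 15, 16, 20, 24, 27, 30, 38]
Ten tails, so the longest non-decreasing subsequence has length 10 (e.g. 8, 12, 12, 15, 18, 21, 24, 27, 30, 38).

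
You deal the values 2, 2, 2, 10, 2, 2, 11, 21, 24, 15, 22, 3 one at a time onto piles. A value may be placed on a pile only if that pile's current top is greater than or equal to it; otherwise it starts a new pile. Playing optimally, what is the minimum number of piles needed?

Place each on the leftmost legal pile:
2 → new pile 1 (tops now [2])
2 → pile 1 (tops now [2])
2 → pile 1 (tops now [2])
10 → new pile 2 (tops now [2, 10])
2 → pile 1 (tops now [2, 10])
2 → pile 1 (tops now [2, 10])
11 → new pile 3 (tops now [2, 10, 11])
21 → new pile 4 (tops now [2, 10, 11, 21])
24 → new pile 5 (tops now [2, 10, 11, 21, 24])
15 → pile 4 (tops now [2, 10, 11, 15, 24])
22 → pile 5 (tops now [2, 10, 11, 15, 22])
3 → pile 2 (tops now [2, 3, 11, 15, 22])
Five piles.

5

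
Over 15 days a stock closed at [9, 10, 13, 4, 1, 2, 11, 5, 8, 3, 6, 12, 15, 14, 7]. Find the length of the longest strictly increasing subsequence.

6

Track the smallest tail for each achievable length (strict):
9 → extends → [9]
10 → extends → [9, 10]
13 → extends → [9, 10, 13]
4 → replaces 9 → [4, 10, 13]
1 → replaces 4 → [1, 10, 13]
2 → replaces 10 → [1, 2, 13]
11 → replaces 13 → [1, 2, 11]
5 → replaces 11 → [1, 2, 5]
8 → extends → [1, 2, 5, 8]
3 → replaces 5 → [1, 2, 3, 8]
6 → replaces 8 → [1, 2, 3, 6]
12 → extends → [1, 2, 3, 6, 12]
15 → extends → [1, 2, 3, 6, 12, 15]
14 → replaces 15 → [1, 2, 3, 6, 12, 14]
7 → replaces 12 → [1, 2, 3, 6, 7, 14]
Six tails, so the longest strictly increasing subsequence has length 6 (e.g. 1, 2, 5, 8, 12, 15).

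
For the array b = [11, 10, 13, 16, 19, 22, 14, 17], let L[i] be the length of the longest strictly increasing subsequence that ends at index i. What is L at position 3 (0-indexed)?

3

dp[i] = 1 + max{dp[j] : j<i, b[j]<b[i]} (or 1 if no such j):
i:      0  1  2  3  4  5  6  7
b[i]:  11 10 13 16 19 22 14 17
dp:     1  1  2  3  4  5  3  4
At index 3 the value is 3.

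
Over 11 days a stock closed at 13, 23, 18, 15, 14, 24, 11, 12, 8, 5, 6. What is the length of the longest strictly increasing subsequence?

Track the smallest tail for each achievable length (strict):
13 → extends → [13]
23 → extends → [13, 23]
18 → replaces 23 → [13, 18]
15 → replaces 18 → [13, 15]
14 → replaces 15 → [13, 14]
24 → extends → [13, 14, 24]
11 → replaces 13 → [11, 14, 24]
12 → replaces 14 → [11, 12, 24]
8 → replaces 11 → [8, 12, 24]
5 → replaces 8 → [5, 12, 24]
6 → replaces 12 → [5, 6, 24]
Three tails, so the longest strictly increasing subsequence has length 3 (e.g. 13, 23, 24).

3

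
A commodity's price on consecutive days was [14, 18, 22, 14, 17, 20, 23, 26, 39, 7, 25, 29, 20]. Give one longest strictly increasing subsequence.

Patience tails give the LIS length; then backtrack through the dp parents:
14 → extends → [14]
18 → extends → [14, 18]
22 → extends → [14, 18, 22]
14 → already a tail → [14, 18, 22]
17 → replaces 18 → [14, 17, 22]
20 → replaces 22 → [14, 17, 20]
23 → extends → [14, 17, 20, 23]
26 → extends → [14, 17, 20, 23, 26]
39 → extends → [14, 17, 20, 23, 26, 39]
7 → replaces 14 → [7, 17, 20, 23, 26, 39]
25 → replaces 26 → [7, 17, 20, 23, 25, 39]
29 → replaces 39 → [7, 17, 20, 23, 25, 29]
20 → already a tail → [7, 17, 20, 23, 25, 29]
Length 6; one witness is 14, 18, 22, 23, 26, 39.

14, 18, 22, 23, 26, 39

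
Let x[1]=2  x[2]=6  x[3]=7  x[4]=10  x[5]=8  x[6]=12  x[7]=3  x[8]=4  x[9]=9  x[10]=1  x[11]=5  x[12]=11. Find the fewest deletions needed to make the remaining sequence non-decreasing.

6

Fewest deletions = n − (longest non-decreasing subsequence).
i:      1  2  3  4  5  6  7  8  9 10 11 12
x[i]:   2  6  7 10  8 12  3  4  9  1  5 11
dp:     1  2  3  4  4  5  2  3  5  1  4  6
max dp = 6, so deletions = 12 − 6 = 6.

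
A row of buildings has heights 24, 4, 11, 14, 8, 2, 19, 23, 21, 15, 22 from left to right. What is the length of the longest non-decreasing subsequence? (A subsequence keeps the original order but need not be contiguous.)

6

Track the smallest tail for each achievable length (allowing ties):
24 → extends → [24]
4 → replaces 24 → [4]
11 → extends → [4, 11]
14 → extends → [4, 11, 14]
8 → replaces 11 → [4, 8, 14]
2 → replaces 4 → [2, 8, 14]
19 → extends → [2, 8, 14, 19]
23 → extends → [2, 8, 14, 19, 23]
21 → replaces 23 → [2, 8, 14, 19, 21]
15 → replaces 19 → [2, 8, 14, 15, 21]
22 → extends → [2, 8, 14, 15, 21, 22]
Six tails, so the longest non-decreasing subsequence has length 6 (e.g. 4, 11, 14, 19, 21, 22).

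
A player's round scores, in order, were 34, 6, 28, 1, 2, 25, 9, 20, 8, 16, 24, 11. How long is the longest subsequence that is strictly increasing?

5

Track the smallest tail for each achievable length (strict):
34 → extends → [34]
6 → replaces 34 → [6]
28 → extends → [6, 28]
1 → replaces 6 → [1, 28]
2 → replaces 28 → [1, 2]
25 → extends → [1, 2, 25]
9 → replaces 25 → [1, 2, 9]
20 → extends → [1, 2, 9, 20]
8 → replaces 9 → [1, 2, 8, 20]
16 → replaces 20 → [1, 2, 8, 16]
24 → extends → [1, 2, 8, 16, 24]
11 → replaces 16 → [1, 2, 8, 11, 24]
Five tails, so the longest strictly increasing subsequence has length 5 (e.g. 1, 2, 9, 20, 24).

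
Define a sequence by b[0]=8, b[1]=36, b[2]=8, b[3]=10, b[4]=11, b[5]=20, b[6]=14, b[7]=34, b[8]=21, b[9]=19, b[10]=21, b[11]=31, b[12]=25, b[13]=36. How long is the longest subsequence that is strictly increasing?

8

Let dp[i] be the length of the longest such subsequence ending at index i:
i:      0  1  2  3  4  5  6  7  8  9 10 11 12 13
b[i]:   8 36  8 10 11 20 14 34 21 19 21 31 25 36
dp:     1  2  1  2  3  4  4  5  5  5  6  7  7  8
Maximum dp value is 8.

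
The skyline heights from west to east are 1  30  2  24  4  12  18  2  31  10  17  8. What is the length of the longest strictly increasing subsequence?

Let dp[i] be the length of the longest such subsequence ending at index i:
i:      1  2  3  4  5  6  7  8  9 10 11 12
a[i]:   1 30  2 24  4 12 18  2 31 10 17  8
dp:     1  2  2  3  3  4  5  2  6  4  5  4
Maximum dp value is 6.

6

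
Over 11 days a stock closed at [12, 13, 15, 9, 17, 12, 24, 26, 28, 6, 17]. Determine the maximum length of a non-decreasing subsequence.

Track the smallest tail for each achievable length (allowing ties):
12 → extends → [12]
13 → extends → [12, 13]
15 → extends → [12, 13, 15]
9 → replaces 12 → [9, 13, 15]
17 → extends → [9, 13, 15, 17]
12 → replaces 13 → [9, 12, 15, 17]
24 → extends → [9, 12, 15, 17, 24]
26 → extends → [9, 12, 15, 17, 24, 26]
28 → extends → [9, 12, 15, 17, 24, 26, 28]
6 → replaces 9 → [6, 12, 15, 17, 24, 26, 28]
17 → replaces 24 → [6, 12, 15, 17, 17, 26, 28]
Seven tails, so the longest non-decreasing subsequence has length 7 (e.g. 12, 13, 15, 17, 24, 26, 28).

7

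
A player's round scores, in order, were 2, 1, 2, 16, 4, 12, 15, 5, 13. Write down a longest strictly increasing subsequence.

Patience tails give the LIS length; then backtrack through the dp parents:
2 → extends → [2]
1 → replaces 2 → [1]
2 → extends → [1, 2]
16 → extends → [1, 2, 16]
4 → replaces 16 → [1, 2, 4]
12 → extends → [1, 2, 4, 12]
15 → extends → [1, 2, 4, 12, 15]
5 → replaces 12 → [1, 2, 4, 5, 15]
13 → replaces 15 → [1, 2, 4, 5, 13]
Length 5; one witness is 1, 2, 4, 12, 15.

1, 2, 4, 12, 15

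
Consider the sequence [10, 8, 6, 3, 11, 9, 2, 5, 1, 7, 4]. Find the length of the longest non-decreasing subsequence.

Track the smallest tail for each achievable length (allowing ties):
10 → extends → [10]
8 → replaces 10 → [8]
6 → replaces 8 → [6]
3 → replaces 6 → [3]
11 → extends → [3, 11]
9 → replaces 11 → [3, 9]
2 → replaces 3 → [2, 9]
5 → replaces 9 → [2, 5]
1 → replaces 2 → [1, 5]
7 → extends → [1, 5, 7]
4 → replaces 5 → [1, 4, 7]
Three tails, so the longest non-decreasing subsequence has length 3 (e.g. 3, 5, 7).

3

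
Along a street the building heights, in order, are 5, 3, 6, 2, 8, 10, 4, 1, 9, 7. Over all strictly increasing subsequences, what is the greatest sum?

Let S[i] be the best sum of a strictly increasing subsequence ending at i:
i:      1  2  3  4  5  6  7  8  9 10
a[i]:   5  3  6  2  8 10  4  1  9  7
S:      5  3 11  2 19 29  7  1 28 18
Maximum is 29 (e.g. 5 + 6 + 8 + 10).

29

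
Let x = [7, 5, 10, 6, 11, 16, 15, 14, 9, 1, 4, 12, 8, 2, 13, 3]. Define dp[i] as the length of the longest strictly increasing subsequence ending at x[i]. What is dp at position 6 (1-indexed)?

dp[i] = 1 + max{dp[j] : j<i, x[j]<x[i]} (or 1 if no such j):
i:      1  2  3  4  5  6  7  8  9 10 11 12 13 14 15 16
x[i]:   7  5 10  6 11 16 15 14  9  1  4 12  8  2 13  3
dp:     1  1  2  2  3  4  4  4  3  1  2  4  3  2  5  3
At index 6 the value is 4.

4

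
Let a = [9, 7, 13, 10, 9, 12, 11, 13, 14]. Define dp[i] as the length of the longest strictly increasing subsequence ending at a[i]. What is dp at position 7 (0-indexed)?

dp[i] = 1 + max{dp[j] : j<i, a[j]<a[i]} (or 1 if no such j):
i:      0  1  2  3  4  5  6  7  8
a[i]:   9  7 13 10  9 12 11 13 14
dp:     1  1  2  2  2  3  3  4  5
At index 7 the value is 4.

4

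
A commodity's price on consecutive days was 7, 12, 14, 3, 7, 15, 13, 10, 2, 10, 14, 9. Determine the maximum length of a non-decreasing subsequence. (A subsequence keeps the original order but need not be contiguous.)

Track the smallest tail for each achievable length (allowing ties):
7 → extends → [7]
12 → extends → [7, 12]
14 → extends → [7, 12, 14]
3 → replaces 7 → [3, 12, 14]
7 → replaces 12 → [3, 7, 14]
15 → extends → [3, 7, 14, 15]
13 → replaces 14 → [3, 7, 13, 15]
10 → replaces 13 → [3, 7, 10, 15]
2 → replaces 3 → [2, 7, 10, 15]
10 → replaces 15 → [2, 7, 10, 10]
14 → extends → [2, 7, 10, 10, 14]
9 → replaces 10 → [2, 7, 9, 10, 14]
Five tails, so the longest non-decreasing subsequence has length 5 (e.g. 7, 7, 10, 10, 14).

5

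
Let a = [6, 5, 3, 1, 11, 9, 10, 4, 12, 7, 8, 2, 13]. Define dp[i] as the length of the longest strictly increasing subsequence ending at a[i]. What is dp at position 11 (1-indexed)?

dp[i] = 1 + max{dp[j] : j<i, a[j]<a[i]} (or 1 if no such j):
i:      1  2  3  4  5  6  7  8  9 10 11 12 13
a[i]:   6  5  3  1 11  9 10  4 12  7  8  2 13
dp:     1  1  1  1  2  2  3  2  4  3  4  2  5
At index 11 the value is 4.

4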